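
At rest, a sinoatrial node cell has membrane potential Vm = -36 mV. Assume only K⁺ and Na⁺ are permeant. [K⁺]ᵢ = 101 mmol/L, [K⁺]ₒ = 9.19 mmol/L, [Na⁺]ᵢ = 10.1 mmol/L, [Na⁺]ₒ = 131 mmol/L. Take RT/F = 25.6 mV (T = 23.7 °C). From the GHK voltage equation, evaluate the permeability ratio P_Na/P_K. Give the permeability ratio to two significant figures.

Let α = P_Na/P_K. GHK: Vm = 25.6·ln[(Kₒ + α·Naₒ)/(Kᵢ + α·Naᵢ)].
e^(Vm/25.6) = e^(-36.0/25.6) = 0.24506
So 0.24506·(Kᵢ + α·Naᵢ) = Kₒ + α·Naₒ → α = (0.24506·101.0 − 9.19) / (131.0 − 0.24506·10.1)
α = (24.75 − 9.19) / (131.0 − 2.475) = 15.56/128.5 = 0.1211

0.12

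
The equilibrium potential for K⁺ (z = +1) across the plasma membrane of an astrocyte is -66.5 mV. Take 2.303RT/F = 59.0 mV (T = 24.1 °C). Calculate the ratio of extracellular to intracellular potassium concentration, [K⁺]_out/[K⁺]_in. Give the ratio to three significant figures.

0.0746

log₁₀([out]/[in]) = E·z/(59.0) = -66.5 × 1 / 59.0 = -1.1271
[out]/[in] = 10^(-1.1271) = 0.07462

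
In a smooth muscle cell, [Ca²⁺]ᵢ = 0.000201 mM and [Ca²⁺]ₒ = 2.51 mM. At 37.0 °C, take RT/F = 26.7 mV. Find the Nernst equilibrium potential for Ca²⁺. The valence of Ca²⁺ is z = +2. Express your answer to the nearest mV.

E = (26.7/z) · ln([Ca²⁺]_out/[Ca²⁺]_in) with z = +2.
= (26.7/2) · ln(2.51/0.000201) = 13.35 · ln(1.249e+04)
= 13.35 · (9.4325) = 125.92 mV

126 mV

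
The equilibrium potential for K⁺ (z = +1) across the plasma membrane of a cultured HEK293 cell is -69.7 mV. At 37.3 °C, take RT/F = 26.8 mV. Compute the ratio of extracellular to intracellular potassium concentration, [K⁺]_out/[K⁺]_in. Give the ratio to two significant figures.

0.074

ln([out]/[in]) = E·z/(26.8) = -69.7 × 1 / 26.8 = -2.6007
[out]/[in] = e^(-2.6007) = 0.07422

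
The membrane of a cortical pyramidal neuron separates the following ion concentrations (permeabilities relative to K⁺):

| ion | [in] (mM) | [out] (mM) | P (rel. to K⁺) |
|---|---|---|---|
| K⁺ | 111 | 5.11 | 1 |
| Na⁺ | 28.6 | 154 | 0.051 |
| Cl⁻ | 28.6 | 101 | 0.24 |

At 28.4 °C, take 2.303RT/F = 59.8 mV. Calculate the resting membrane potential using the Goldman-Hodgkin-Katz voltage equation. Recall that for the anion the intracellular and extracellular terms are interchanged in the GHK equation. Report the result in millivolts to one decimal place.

-50.1 mV

Vm = 59.8 · log₁₀[(Σ P·[cation]ₒ + Σ P·[anion]ᵢ) / (Σ P·[cation]ᵢ + Σ P·[anion]ₒ)]
Numerator = 1×5.11 + 0.051×154 + 0.24×28.6 = 19.83
Denominator = 1×111 + 0.051×28.6 + 0.24×101 = 136.7
Vm = 59.8 · log₁₀(0.14505) = 59.8 × (-0.8385) = -50.14 mV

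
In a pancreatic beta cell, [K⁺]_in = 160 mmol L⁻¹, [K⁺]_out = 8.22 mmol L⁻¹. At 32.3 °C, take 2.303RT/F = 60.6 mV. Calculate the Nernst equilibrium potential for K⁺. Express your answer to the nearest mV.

E = (60.6/z) · log₁₀([K⁺]_out/[K⁺]_in) with z = +1.
= (60.6/1) · log₁₀(8.22/160) = 60.60 · log₁₀(0.05138)
= 60.60 · (-1.2892) = -78.13 mV

-78 mV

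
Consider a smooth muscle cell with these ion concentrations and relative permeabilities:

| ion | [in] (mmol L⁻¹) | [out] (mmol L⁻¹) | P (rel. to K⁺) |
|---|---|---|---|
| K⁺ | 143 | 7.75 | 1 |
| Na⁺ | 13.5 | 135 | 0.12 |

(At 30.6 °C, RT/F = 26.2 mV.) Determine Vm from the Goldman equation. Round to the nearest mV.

Vm = 26.2 · ln[(Σ P·[cation]ₒ + Σ P·[anion]ᵢ) / (Σ P·[cation]ᵢ + Σ P·[anion]ₒ)]
Numerator = 1×7.75 + 0.12×135 = 23.95
Denominator = 1×143 + 0.12×13.5 = 144.6
Vm = 26.2 · ln(0.16561) = 26.2 × (-1.7981) = -47.11 mV

-47 mV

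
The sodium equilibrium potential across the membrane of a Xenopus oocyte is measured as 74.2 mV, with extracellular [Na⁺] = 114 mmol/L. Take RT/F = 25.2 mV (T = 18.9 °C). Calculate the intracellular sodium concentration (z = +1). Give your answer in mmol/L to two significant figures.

Nernst: E = (25.2/1) · ln([out]/[in]), so ln([out]/[in]) = 74.2 × 1 / 25.2 = 2.9444.
[out]/[in] = e^(2.9444) = 19.
[in] = 114 / 19 = 6 mmol/L.

6.0 mmol/L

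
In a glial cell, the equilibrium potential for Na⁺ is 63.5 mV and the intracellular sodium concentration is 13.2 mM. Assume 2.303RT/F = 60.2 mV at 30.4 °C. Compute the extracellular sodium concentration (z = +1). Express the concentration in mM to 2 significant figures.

150 mM

Nernst: E = (60.2/1) · log₁₀([out]/[in]), so log₁₀([out]/[in]) = 63.5 × 1 / 60.2 = 1.0548.
[out]/[in] = 10^(1.0548) = 11.35.
[out] = 11.35 × 13.2 = 149.8 mM.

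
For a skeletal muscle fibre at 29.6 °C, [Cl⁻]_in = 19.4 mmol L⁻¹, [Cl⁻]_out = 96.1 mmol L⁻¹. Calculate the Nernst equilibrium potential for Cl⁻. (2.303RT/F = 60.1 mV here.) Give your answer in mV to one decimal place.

-41.8 mV

E = (60.1/z) · log₁₀([Cl⁻]_out/[Cl⁻]_in) with z = -1.
For an anion, dividing by z = -1 reverses the sign.
= (60.1/-1) · log₁₀(96.1/19.4) = -60.10 · log₁₀(4.954)
= -60.10 · (0.6949) = -41.76 mV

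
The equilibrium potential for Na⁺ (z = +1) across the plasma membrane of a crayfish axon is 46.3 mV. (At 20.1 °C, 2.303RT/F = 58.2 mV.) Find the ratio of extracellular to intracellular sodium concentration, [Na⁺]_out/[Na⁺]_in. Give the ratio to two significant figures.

log₁₀([out]/[in]) = E·z/(58.2) = 46.3 × 1 / 58.2 = 0.7955
[out]/[in] = 10^(0.7955) = 6.245

6.2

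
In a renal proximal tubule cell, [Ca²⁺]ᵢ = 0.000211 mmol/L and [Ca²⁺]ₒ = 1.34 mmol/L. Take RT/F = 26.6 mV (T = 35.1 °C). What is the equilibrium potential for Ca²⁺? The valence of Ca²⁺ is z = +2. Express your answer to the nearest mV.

116 mV

E = (26.6/z) · ln([Ca²⁺]_out/[Ca²⁺]_in) with z = +2.
= (26.6/2) · ln(1.34/0.000211) = 13.30 · ln(6351)
= 13.30 · (8.7563) = 116.46 mV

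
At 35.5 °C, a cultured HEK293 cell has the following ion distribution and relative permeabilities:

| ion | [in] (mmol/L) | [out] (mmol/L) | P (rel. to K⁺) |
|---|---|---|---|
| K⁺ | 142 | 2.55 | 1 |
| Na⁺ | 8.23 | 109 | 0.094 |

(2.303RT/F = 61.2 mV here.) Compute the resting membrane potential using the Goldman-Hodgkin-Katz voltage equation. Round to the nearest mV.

Vm = 61.2 · log₁₀[(Σ P·[cation]ₒ + Σ P·[anion]ᵢ) / (Σ P·[cation]ᵢ + Σ P·[anion]ₒ)]
Numerator = 1×2.55 + 0.094×109 = 12.8
Denominator = 1×142 + 0.094×8.23 = 142.8
Vm = 61.2 · log₁₀(0.089624) = 61.2 × (-1.0476) = -64.11 mV

-64 mV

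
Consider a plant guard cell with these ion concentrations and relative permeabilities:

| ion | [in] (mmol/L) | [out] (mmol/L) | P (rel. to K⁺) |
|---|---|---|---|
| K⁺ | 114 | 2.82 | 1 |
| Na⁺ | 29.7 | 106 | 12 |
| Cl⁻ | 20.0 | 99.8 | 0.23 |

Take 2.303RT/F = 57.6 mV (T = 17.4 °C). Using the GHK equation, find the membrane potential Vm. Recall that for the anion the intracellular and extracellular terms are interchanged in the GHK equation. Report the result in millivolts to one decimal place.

Vm = 57.6 · log₁₀[(Σ P·[cation]ₒ + Σ P·[anion]ᵢ) / (Σ P·[cation]ᵢ + Σ P·[anion]ₒ)]
Numerator = 1×2.82 + 12×106 + 0.23×20.0 = 1279
Denominator = 1×114 + 12×29.7 + 0.23×99.8 = 493.4
Vm = 57.6 · log₁₀(2.5933) = 57.6 × (0.4139) = 23.84 mV

23.8 mV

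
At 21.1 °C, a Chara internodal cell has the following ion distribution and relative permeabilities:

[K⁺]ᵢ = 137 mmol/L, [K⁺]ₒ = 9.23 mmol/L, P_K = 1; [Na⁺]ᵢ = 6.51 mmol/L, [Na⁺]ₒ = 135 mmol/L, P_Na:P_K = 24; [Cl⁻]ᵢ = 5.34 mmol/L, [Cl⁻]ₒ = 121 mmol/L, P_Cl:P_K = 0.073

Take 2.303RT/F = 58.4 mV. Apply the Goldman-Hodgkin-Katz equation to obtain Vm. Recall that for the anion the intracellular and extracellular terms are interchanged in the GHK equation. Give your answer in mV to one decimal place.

60.3 mV

Vm = 58.4 · log₁₀[(Σ P·[cation]ₒ + Σ P·[anion]ᵢ) / (Σ P·[cation]ᵢ + Σ P·[anion]ₒ)]
Numerator = 1×9.23 + 24×135 + 0.073×5.34 = 3250
Denominator = 1×137 + 24×6.51 + 0.073×121 = 302.1
Vm = 58.4 · log₁₀(10.758) = 58.4 × (1.0317) = 60.25 mV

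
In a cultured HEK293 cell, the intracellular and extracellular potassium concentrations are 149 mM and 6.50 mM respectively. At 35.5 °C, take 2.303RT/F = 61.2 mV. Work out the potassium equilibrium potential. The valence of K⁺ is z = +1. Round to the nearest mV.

E = (61.2/z) · log₁₀([K⁺]_out/[K⁺]_in) with z = +1.
= (61.2/1) · log₁₀(6.50/149) = 61.20 · log₁₀(0.04362)
= 61.20 · (-1.3603) = -83.25 mV

-83 mV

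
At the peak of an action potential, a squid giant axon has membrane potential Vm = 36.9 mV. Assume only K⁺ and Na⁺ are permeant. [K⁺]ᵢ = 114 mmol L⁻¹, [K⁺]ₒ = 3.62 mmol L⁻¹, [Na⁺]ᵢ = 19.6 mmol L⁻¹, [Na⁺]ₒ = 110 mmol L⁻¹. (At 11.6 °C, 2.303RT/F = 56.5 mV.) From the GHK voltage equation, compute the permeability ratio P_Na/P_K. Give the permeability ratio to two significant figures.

23

Let α = P_Na/P_K. GHK: Vm = 56.5·log₁₀[(Kₒ + α·Naₒ)/(Kᵢ + α·Naᵢ)].
10^(Vm/56.5) = 10^(36.9/56.5) = 4.4988
So 4.4988·(Kᵢ + α·Naᵢ) = Kₒ + α·Naₒ → α = (4.4988·114.0 − 3.62) / (110.0 − 4.4988·19.6)
α = (512.9 − 3.62) / (110.0 − 88.18) = 509.2/21.82 = 23.33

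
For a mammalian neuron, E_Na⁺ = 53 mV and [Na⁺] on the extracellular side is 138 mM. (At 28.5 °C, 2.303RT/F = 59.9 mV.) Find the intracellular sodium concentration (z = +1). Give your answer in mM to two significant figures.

Nernst: E = (59.9/1) · log₁₀([out]/[in]), so log₁₀([out]/[in]) = 53.0 × 1 / 59.9 = 0.8848.
[out]/[in] = 10^(0.8848) = 7.67.
[in] = 138 / 7.67 = 17.99 mM.

18 mM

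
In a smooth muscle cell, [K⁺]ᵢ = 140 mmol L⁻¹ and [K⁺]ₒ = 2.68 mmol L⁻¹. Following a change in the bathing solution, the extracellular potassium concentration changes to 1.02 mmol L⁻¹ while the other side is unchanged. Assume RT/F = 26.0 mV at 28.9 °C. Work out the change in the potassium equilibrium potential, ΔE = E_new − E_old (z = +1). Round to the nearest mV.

E_old = (26.0/1)·ln(2.68/140) = -102.85 mV
E_new = (26.0/1)·ln(1.02/140) = -127.97 mV
ΔE = -127.97 − (-102.85) = -25.12 mV

-25 mV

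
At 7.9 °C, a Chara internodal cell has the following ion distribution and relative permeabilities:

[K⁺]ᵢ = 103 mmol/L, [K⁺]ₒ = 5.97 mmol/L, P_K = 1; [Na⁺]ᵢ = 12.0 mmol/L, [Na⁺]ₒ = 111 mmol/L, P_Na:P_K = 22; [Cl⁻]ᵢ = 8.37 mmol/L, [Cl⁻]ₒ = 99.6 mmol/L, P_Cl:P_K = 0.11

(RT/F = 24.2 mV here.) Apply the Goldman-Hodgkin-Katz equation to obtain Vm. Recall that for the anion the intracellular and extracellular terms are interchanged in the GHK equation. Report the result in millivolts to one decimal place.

Vm = 24.2 · ln[(Σ P·[cation]ₒ + Σ P·[anion]ᵢ) / (Σ P·[cation]ᵢ + Σ P·[anion]ₒ)]
Numerator = 1×5.97 + 22×111 + 0.11×8.37 = 2449
Denominator = 1×103 + 22×12.0 + 0.11×99.6 = 378
Vm = 24.2 · ln(6.4793) = 24.2 × (1.8686) = 45.22 mV

45.2 mV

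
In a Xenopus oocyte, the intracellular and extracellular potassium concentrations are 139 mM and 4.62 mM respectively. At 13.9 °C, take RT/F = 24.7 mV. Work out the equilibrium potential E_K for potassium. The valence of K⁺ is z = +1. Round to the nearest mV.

E = (24.7/z) · ln([K⁺]_out/[K⁺]_in) with z = +1.
= (24.7/1) · ln(4.62/139) = 24.70 · ln(0.03324)
= 24.70 · (-3.4041) = -84.08 mV

-84 mV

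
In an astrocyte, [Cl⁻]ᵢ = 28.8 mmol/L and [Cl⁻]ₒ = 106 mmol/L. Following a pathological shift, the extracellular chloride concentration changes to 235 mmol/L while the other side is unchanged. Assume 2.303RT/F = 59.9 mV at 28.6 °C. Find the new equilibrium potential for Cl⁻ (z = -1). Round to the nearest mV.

-55 mV

After the shift: [Cl⁻]_out = 235, [Cl⁻]_in = 28.8 mmol/L.
E_new = (59.9/-1)·log₁₀(235/28.8) = -59.90 · (0.9117) = -54.61 mV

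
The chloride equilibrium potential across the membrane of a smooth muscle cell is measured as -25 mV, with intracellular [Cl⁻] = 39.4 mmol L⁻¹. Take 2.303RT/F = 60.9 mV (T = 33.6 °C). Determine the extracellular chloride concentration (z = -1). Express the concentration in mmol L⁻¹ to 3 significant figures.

Nernst: E = (60.9/-1) · log₁₀([out]/[in]), so log₁₀([out]/[in]) = -25.0 × -1 / 60.9 = 0.4105.
[out]/[in] = 10^(0.4105) = 2.573.
[out] = 2.573 × 39.4 = 101.4 mmol L⁻¹.

101 mmol L⁻¹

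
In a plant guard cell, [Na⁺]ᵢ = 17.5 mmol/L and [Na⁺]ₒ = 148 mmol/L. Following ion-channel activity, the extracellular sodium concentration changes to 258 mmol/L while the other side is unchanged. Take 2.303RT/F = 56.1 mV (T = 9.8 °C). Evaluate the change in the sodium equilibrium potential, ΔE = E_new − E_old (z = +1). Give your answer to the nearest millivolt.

E_old = (56.1/1)·log₁₀(148/17.5) = 52.02 mV
E_new = (56.1/1)·log₁₀(258/17.5) = 65.56 mV
ΔE = 65.56 − (52.02) = 13.54 mV

14 mV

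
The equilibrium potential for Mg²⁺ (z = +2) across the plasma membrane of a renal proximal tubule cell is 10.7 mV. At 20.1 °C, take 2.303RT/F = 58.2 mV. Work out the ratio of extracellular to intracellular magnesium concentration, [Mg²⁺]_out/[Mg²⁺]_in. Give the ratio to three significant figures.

2.33

log₁₀([out]/[in]) = E·z/(58.2) = 10.7 × 2 / 58.2 = 0.3677
[out]/[in] = 10^(0.3677) = 2.332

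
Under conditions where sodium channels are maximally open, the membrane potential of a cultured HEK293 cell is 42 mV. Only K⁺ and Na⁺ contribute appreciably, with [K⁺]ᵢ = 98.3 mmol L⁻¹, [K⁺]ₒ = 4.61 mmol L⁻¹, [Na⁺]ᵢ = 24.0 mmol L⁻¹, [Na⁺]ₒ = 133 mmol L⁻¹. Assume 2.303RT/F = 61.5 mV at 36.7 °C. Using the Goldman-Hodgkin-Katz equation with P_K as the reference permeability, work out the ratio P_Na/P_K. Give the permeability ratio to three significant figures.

27.0

Let α = P_Na/P_K. GHK: Vm = 61.5·log₁₀[(Kₒ + α·Naₒ)/(Kᵢ + α·Naᵢ)].
10^(Vm/61.5) = 10^(42.0/61.5) = 4.8187
So 4.8187·(Kᵢ + α·Naᵢ) = Kₒ + α·Naₒ → α = (4.8187·98.3 − 4.61) / (133.0 − 4.8187·24.0)
α = (473.7 − 4.61) / (133.0 − 115.6) = 469.1/17.35 = 27.03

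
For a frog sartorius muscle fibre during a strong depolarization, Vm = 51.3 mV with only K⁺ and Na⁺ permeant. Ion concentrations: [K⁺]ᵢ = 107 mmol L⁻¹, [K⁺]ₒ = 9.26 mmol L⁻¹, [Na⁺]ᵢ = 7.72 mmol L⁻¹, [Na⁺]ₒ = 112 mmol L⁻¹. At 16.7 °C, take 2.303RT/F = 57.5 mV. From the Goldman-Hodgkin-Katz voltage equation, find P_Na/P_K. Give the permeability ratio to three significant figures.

Let α = P_Na/P_K. GHK: Vm = 57.5·log₁₀[(Kₒ + α·Naₒ)/(Kᵢ + α·Naᵢ)].
10^(Vm/57.5) = 10^(51.3/57.5) = 7.8014
So 7.8014·(Kᵢ + α·Naᵢ) = Kₒ + α·Naₒ → α = (7.8014·107.0 − 9.26) / (112.0 − 7.8014·7.72)
α = (834.8 − 9.26) / (112.0 − 60.23) = 825.5/51.77 = 15.94

15.9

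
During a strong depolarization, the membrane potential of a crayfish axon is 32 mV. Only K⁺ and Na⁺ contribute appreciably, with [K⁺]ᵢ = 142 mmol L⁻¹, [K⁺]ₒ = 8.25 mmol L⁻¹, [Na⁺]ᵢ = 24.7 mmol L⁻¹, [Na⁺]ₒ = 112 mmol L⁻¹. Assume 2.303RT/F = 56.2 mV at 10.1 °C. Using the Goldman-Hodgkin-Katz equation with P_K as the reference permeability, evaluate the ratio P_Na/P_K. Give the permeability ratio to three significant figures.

Let α = P_Na/P_K. GHK: Vm = 56.2·log₁₀[(Kₒ + α·Naₒ)/(Kᵢ + α·Naᵢ)].
10^(Vm/56.2) = 10^(32.0/56.2) = 3.7102
So 3.7102·(Kᵢ + α·Naᵢ) = Kₒ + α·Naₒ → α = (3.7102·142.0 − 8.25) / (112.0 − 3.7102·24.7)
α = (526.8 − 8.25) / (112.0 − 91.64) = 518.6/20.36 = 25.47

25.5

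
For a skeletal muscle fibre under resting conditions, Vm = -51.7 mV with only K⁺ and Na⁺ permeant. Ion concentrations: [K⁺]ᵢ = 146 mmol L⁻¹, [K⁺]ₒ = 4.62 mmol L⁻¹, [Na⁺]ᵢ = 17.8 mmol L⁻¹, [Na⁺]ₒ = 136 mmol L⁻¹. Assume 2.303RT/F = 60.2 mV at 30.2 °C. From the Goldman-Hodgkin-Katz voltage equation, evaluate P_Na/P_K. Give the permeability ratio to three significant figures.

0.117

Let α = P_Na/P_K. GHK: Vm = 60.2·log₁₀[(Kₒ + α·Naₒ)/(Kᵢ + α·Naᵢ)].
10^(Vm/60.2) = 10^(-51.7/60.2) = 0.13842
So 0.13842·(Kᵢ + α·Naᵢ) = Kₒ + α·Naₒ → α = (0.13842·146.0 − 4.62) / (136.0 − 0.13842·17.8)
α = (20.21 − 4.62) / (136.0 − 2.464) = 15.59/133.5 = 0.1167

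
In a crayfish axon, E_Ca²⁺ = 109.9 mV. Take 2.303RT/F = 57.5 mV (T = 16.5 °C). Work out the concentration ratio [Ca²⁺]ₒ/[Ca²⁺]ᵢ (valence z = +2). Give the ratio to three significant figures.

6650

log₁₀([out]/[in]) = E·z/(57.5) = 109.9 × 2 / 57.5 = 3.8226
[out]/[in] = 10^(3.8226) = 6647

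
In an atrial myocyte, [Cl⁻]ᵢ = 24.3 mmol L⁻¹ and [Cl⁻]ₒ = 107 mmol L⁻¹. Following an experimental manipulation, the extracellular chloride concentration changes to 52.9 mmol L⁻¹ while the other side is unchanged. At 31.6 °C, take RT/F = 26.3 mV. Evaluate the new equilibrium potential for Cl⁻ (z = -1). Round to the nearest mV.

After the shift: [Cl⁻]_out = 52.9, [Cl⁻]_in = 24.3 mmol L⁻¹.
E_new = (26.3/-1)·ln(52.9/24.3) = -26.30 · (0.7779) = -20.46 mV

-20 mV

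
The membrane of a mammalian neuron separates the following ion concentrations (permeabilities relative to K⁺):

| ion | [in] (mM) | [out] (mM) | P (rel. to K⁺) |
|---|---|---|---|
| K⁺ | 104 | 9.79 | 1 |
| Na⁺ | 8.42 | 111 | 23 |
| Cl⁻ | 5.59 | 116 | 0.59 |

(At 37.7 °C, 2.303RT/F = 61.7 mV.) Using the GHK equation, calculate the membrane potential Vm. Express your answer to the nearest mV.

Vm = 61.7 · log₁₀[(Σ P·[cation]ₒ + Σ P·[anion]ᵢ) / (Σ P·[cation]ᵢ + Σ P·[anion]ₒ)]
Numerator = 1×9.79 + 23×111 + 0.59×5.59 = 2566
Denominator = 1×104 + 23×8.42 + 0.59×116 = 366.1
Vm = 61.7 · log₁₀(7.0093) = 61.7 × (0.8457) = 52.18 mV

52 mV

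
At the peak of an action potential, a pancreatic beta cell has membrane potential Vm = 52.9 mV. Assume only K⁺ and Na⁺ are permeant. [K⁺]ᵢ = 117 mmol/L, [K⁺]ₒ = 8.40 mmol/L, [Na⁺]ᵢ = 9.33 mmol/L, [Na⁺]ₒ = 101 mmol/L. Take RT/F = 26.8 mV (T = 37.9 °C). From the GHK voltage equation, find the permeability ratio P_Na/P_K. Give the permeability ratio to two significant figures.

25

Let α = P_Na/P_K. GHK: Vm = 26.8·ln[(Kₒ + α·Naₒ)/(Kᵢ + α·Naᵢ)].
e^(Vm/26.8) = e^(52.9/26.8) = 7.1986
So 7.1986·(Kᵢ + α·Naᵢ) = Kₒ + α·Naₒ → α = (7.1986·117.0 − 8.4) / (101.0 − 7.1986·9.33)
α = (842.2 − 8.4) / (101.0 − 67.16) = 833.8/33.84 = 24.64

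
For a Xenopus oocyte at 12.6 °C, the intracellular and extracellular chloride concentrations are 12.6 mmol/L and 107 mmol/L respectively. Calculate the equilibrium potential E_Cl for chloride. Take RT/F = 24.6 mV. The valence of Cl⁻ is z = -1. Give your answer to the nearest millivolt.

E = (24.6/z) · ln([Cl⁻]_out/[Cl⁻]_in) with z = -1.
For an anion, dividing by z = -1 reverses the sign.
= (24.6/-1) · ln(107/12.6) = -24.60 · ln(8.492)
= -24.60 · (2.1391) = -52.62 mV

-53 mV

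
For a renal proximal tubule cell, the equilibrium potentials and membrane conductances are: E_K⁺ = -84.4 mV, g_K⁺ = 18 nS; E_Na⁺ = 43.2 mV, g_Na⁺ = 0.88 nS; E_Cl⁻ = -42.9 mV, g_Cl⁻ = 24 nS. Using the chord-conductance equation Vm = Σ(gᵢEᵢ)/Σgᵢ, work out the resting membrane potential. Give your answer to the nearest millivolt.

Σ gᵢEᵢ = 18·(-84.4) + 0.88·(43.2) + 24·(-42.9) = -2510.78
Σ gᵢ = 18 + 0.88 + 24 = 42.88
Vm = -2510.78 / 42.88 = -58.55 mV

-59 mV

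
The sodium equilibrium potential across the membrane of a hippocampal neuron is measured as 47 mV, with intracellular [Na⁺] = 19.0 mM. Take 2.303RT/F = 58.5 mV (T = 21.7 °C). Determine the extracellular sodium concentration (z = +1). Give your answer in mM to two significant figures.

Nernst: E = (58.5/1) · log₁₀([out]/[in]), so log₁₀([out]/[in]) = 47.0 × 1 / 58.5 = 0.8034.
[out]/[in] = 10^(0.8034) = 6.359.
[out] = 6.359 × 19.0 = 120.8 mM.

120 mM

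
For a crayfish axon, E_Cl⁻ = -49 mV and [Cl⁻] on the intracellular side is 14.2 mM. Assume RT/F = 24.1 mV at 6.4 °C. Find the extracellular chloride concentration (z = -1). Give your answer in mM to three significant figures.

108 mM

Nernst: E = (24.1/-1) · ln([out]/[in]), so ln([out]/[in]) = -49.0 × -1 / 24.1 = 2.0332.
[out]/[in] = e^(2.0332) = 7.638.
[out] = 7.638 × 14.2 = 108.5 mM.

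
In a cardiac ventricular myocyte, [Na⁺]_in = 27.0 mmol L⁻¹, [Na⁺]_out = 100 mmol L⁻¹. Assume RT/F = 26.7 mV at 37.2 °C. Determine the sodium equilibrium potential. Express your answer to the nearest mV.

E = (26.7/z) · ln([Na⁺]_out/[Na⁺]_in) with z = +1.
= (26.7/1) · ln(100/27.0) = 26.70 · ln(3.704)
= 26.70 · (1.3093) = 34.96 mV

35 mV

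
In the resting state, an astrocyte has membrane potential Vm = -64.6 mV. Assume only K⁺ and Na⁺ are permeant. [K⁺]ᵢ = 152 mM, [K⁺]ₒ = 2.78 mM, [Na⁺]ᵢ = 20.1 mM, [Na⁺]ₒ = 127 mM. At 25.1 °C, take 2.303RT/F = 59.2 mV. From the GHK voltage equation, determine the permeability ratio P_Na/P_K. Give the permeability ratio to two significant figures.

Let α = P_Na/P_K. GHK: Vm = 59.2·log₁₀[(Kₒ + α·Naₒ)/(Kᵢ + α·Naᵢ)].
10^(Vm/59.2) = 10^(-64.6/59.2) = 0.081056
So 0.081056·(Kᵢ + α·Naᵢ) = Kₒ + α·Naₒ → α = (0.081056·152.0 − 2.78) / (127.0 − 0.081056·20.1)
α = (12.32 − 2.78) / (127.0 − 1.629) = 9.54/125.4 = 0.0761

0.076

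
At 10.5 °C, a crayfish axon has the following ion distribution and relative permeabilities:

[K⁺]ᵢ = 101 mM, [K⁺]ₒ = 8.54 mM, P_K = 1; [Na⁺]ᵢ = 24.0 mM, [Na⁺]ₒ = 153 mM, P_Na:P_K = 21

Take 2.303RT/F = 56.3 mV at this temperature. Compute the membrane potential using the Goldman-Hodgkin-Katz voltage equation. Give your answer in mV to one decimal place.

Vm = 56.3 · log₁₀[(Σ P·[cation]ₒ + Σ P·[anion]ᵢ) / (Σ P·[cation]ᵢ + Σ P·[anion]ₒ)]
Numerator = 1×8.54 + 21×153 = 3222
Denominator = 1×101 + 21×24.0 = 605
Vm = 56.3 · log₁₀(5.3249) = 56.3 × (0.7263) = 40.89 mV

40.9 mV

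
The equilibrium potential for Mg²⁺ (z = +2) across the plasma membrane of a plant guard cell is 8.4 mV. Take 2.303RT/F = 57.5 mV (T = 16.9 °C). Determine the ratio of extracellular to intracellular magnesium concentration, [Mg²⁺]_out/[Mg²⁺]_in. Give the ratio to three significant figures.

1.96

log₁₀([out]/[in]) = E·z/(57.5) = 8.4 × 2 / 57.5 = 0.2922
[out]/[in] = 10^(0.2922) = 1.96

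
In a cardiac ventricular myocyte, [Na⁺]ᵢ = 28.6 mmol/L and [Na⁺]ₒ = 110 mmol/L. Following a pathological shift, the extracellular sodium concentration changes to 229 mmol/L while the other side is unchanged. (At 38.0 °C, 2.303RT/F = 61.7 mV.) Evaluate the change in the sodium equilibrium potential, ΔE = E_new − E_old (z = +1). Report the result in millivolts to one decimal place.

E_old = (61.7/1)·log₁₀(110/28.6) = 36.10 mV
E_new = (61.7/1)·log₁₀(229/28.6) = 55.74 mV
ΔE = 55.74 − (36.10) = 19.65 mV

19.6 mV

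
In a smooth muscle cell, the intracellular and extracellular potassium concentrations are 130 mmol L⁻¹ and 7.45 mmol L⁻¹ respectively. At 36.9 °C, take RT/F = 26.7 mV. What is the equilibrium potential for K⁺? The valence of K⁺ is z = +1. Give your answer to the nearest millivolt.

-76 mV

E = (26.7/z) · ln([K⁺]_out/[K⁺]_in) with z = +1.
= (26.7/1) · ln(7.45/130) = 26.70 · ln(0.05731)
= 26.70 · (-2.8593) = -76.34 mV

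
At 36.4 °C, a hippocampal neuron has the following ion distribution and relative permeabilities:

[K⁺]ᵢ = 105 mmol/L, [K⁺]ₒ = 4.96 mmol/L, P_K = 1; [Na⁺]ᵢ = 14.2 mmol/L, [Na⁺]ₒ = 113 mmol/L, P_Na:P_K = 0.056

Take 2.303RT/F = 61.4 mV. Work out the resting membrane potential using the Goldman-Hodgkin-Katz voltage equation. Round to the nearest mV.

Vm = 61.4 · log₁₀[(Σ P·[cation]ₒ + Σ P·[anion]ᵢ) / (Σ P·[cation]ᵢ + Σ P·[anion]ₒ)]
Numerator = 1×4.96 + 0.056×113 = 11.29
Denominator = 1×105 + 0.056×14.2 = 105.8
Vm = 61.4 · log₁₀(0.1067) = 61.4 × (-0.9718) = -59.67 mV

-60 mV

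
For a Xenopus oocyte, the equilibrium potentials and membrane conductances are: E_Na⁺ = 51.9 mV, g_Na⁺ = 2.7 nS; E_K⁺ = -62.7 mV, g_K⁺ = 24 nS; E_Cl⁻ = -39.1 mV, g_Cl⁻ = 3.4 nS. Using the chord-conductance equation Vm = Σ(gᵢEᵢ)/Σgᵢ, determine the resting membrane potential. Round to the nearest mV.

-50 mV

Σ gᵢEᵢ = 2.7·(51.9) + 24·(-62.7) + 3.4·(-39.1) = -1497.61
Σ gᵢ = 2.7 + 24 + 3.4 = 30.1
Vm = -1497.61 / 30.1 = -49.75 mV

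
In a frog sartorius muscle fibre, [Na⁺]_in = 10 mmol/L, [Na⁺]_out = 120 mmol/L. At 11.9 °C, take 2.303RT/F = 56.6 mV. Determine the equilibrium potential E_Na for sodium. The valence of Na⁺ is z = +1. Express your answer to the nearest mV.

E = (56.6/z) · log₁₀([Na⁺]_out/[Na⁺]_in) with z = +1.
= (56.6/1) · log₁₀(120/10) = 56.60 · log₁₀(12)
= 56.60 · (1.0792) = 61.08 mV

61 mV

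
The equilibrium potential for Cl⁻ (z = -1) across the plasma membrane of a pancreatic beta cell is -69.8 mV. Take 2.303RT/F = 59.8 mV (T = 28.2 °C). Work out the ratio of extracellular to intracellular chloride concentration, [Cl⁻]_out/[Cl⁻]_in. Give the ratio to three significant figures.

14.7

log₁₀([out]/[in]) = E·z/(59.8) = -69.8 × -1 / 59.8 = 1.1672
[out]/[in] = 10^(1.1672) = 14.7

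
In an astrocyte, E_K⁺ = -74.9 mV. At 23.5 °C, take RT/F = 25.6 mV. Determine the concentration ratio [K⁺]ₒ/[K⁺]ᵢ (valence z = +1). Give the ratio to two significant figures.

ln([out]/[in]) = E·z/(25.6) = -74.9 × 1 / 25.6 = -2.9258
[out]/[in] = e^(-2.9258) = 0.05362

0.054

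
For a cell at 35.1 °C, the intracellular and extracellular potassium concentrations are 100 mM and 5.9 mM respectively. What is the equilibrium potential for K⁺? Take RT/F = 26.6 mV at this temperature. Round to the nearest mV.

E = (26.6/z) · ln([K⁺]_out/[K⁺]_in) with z = +1.
= (26.6/1) · ln(5.9/100) = 26.60 · ln(0.059)
= 26.60 · (-2.8302) = -75.28 mV

-75 mV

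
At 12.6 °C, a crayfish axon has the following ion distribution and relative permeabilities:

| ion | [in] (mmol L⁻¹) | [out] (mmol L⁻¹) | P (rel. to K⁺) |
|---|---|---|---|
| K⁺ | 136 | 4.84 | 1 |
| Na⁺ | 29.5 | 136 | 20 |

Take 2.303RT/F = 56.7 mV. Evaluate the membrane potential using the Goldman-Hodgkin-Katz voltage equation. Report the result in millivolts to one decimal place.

32.6 mV

Vm = 56.7 · log₁₀[(Σ P·[cation]ₒ + Σ P·[anion]ᵢ) / (Σ P·[cation]ᵢ + Σ P·[anion]ₒ)]
Numerator = 1×4.84 + 20×136 = 2725
Denominator = 1×136 + 20×29.5 = 726
Vm = 56.7 · log₁₀(3.7532) = 56.7 × (0.5744) = 32.57 mV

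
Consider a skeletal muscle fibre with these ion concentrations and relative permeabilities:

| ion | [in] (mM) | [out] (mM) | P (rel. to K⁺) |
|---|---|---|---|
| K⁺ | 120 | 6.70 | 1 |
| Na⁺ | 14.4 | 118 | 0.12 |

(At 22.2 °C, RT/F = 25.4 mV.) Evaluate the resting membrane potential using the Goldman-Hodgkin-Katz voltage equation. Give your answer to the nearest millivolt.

Vm = 25.4 · ln[(Σ P·[cation]ₒ + Σ P·[anion]ᵢ) / (Σ P·[cation]ᵢ + Σ P·[anion]ₒ)]
Numerator = 1×6.70 + 0.12×118 = 20.86
Denominator = 1×120 + 0.12×14.4 = 121.7
Vm = 25.4 · ln(0.17137) = 25.4 × (-1.7640) = -44.80 mV

-45 mV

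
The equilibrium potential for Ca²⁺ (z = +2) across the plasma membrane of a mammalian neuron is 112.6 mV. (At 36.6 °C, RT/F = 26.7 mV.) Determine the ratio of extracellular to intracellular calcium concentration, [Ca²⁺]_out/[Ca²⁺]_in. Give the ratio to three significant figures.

ln([out]/[in]) = E·z/(26.7) = 112.6 × 2 / 26.7 = 8.4345
[out]/[in] = e^(8.4345) = 4603

4600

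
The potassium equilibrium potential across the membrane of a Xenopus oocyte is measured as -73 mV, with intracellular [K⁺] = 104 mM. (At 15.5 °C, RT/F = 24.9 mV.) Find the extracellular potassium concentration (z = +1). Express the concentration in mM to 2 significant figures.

5.5 mM

Nernst: E = (24.9/1) · ln([out]/[in]), so ln([out]/[in]) = -73.0 × 1 / 24.9 = -2.9317.
[out]/[in] = e^(-2.9317) = 0.0533.
[out] = 0.0533 × 104 = 5.544 mM.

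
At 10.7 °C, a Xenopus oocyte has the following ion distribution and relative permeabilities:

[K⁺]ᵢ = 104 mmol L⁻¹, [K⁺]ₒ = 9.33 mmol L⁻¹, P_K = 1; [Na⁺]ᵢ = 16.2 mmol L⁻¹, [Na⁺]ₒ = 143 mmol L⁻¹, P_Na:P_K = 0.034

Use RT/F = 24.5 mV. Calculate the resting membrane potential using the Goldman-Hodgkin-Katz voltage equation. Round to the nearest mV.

Vm = 24.5 · ln[(Σ P·[cation]ₒ + Σ P·[anion]ᵢ) / (Σ P·[cation]ᵢ + Σ P·[anion]ₒ)]
Numerator = 1×9.33 + 0.034×143 = 14.19
Denominator = 1×104 + 0.034×16.2 = 104.6
Vm = 24.5 · ln(0.13574) = 24.5 × (-1.9970) = -48.93 mV

-49 mV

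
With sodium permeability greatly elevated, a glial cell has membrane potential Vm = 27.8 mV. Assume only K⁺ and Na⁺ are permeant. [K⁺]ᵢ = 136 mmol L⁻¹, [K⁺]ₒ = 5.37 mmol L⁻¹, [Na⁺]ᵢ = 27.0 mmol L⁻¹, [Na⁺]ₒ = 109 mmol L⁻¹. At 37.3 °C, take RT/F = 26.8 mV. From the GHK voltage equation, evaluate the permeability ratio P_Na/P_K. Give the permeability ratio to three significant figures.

Let α = P_Na/P_K. GHK: Vm = 26.8·ln[(Kₒ + α·Naₒ)/(Kᵢ + α·Naᵢ)].
e^(Vm/26.8) = e^(27.8/26.8) = 2.8216
So 2.8216·(Kᵢ + α·Naᵢ) = Kₒ + α·Naₒ → α = (2.8216·136.0 − 5.37) / (109.0 − 2.8216·27.0)
α = (383.7 − 5.37) / (109.0 − 76.18) = 378.4/32.82 = 11.53

11.5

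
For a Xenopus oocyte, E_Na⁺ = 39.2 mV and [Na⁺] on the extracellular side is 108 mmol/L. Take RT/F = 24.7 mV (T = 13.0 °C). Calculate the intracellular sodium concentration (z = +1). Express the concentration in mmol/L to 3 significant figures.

22.1 mmol/L

Nernst: E = (24.7/1) · ln([out]/[in]), so ln([out]/[in]) = 39.2 × 1 / 24.7 = 1.5870.
[out]/[in] = e^(1.5870) = 4.889.
[in] = 108 / 4.889 = 22.09 mmol/L.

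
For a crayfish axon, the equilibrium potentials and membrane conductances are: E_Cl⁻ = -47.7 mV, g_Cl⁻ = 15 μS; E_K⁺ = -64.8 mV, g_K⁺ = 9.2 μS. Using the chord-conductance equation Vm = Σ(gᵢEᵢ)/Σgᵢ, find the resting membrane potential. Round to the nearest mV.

-54 mV

Σ gᵢEᵢ = 15·(-47.7) + 9.2·(-64.8) = -1311.66
Σ gᵢ = 15 + 9.2 = 24.2
Vm = -1311.66 / 24.2 = -54.20 mV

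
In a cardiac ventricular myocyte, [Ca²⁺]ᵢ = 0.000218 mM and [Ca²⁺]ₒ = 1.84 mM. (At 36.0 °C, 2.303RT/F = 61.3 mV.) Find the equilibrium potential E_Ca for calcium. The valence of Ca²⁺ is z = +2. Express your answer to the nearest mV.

E = (61.3/z) · log₁₀([Ca²⁺]_out/[Ca²⁺]_in) with z = +2.
= (61.3/2) · log₁₀(1.84/0.000218) = 30.65 · log₁₀(8440)
= 30.65 · (3.9264) = 120.34 mV

120 mV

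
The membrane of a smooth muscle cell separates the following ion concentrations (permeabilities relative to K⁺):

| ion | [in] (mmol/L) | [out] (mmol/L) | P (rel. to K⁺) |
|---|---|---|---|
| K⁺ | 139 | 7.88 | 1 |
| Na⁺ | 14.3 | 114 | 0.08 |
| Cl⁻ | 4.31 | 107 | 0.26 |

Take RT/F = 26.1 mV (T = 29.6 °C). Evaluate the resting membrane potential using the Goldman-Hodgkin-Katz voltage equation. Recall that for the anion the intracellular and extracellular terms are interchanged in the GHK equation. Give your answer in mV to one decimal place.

-58.1 mV

Vm = 26.1 · ln[(Σ P·[cation]ₒ + Σ P·[anion]ᵢ) / (Σ P·[cation]ᵢ + Σ P·[anion]ₒ)]
Numerator = 1×7.88 + 0.08×114 + 0.26×4.31 = 18.12
Denominator = 1×139 + 0.08×14.3 + 0.26×107 = 168
Vm = 26.1 · ln(0.10788) = 26.1 × (-2.2267) = -58.12 mV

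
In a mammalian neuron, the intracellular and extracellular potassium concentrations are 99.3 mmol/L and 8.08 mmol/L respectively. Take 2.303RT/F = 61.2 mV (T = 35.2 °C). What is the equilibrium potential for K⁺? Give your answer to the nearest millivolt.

-67 mV

E = (61.2/z) · log₁₀([K⁺]_out/[K⁺]_in) with z = +1.
= (61.2/1) · log₁₀(8.08/99.3) = 61.20 · log₁₀(0.08137)
= 61.20 · (-1.0895) = -66.68 mV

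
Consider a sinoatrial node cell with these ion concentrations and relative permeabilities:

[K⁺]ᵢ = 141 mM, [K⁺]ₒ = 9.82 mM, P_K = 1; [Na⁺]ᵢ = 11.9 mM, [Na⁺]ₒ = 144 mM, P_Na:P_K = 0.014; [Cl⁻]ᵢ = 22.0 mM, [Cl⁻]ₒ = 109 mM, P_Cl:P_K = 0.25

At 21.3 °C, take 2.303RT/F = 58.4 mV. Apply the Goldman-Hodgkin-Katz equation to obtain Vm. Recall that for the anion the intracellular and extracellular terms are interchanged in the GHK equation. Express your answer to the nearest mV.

Vm = 58.4 · log₁₀[(Σ P·[cation]ₒ + Σ P·[anion]ᵢ) / (Σ P·[cation]ᵢ + Σ P·[anion]ₒ)]
Numerator = 1×9.82 + 0.014×144 + 0.25×22.0 = 17.34
Denominator = 1×141 + 0.014×11.9 + 0.25×109 = 168.4
Vm = 58.4 · log₁₀(0.10294) = 58.4 × (-0.9874) = -57.67 mV

-58 mV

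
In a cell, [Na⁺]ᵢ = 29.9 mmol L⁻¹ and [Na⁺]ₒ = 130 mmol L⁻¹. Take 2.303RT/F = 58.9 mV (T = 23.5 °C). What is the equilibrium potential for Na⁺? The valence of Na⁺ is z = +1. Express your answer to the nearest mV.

38 mV

E = (58.9/z) · log₁₀([Na⁺]_out/[Na⁺]_in) with z = +1.
= (58.9/1) · log₁₀(130/29.9) = 58.90 · log₁₀(4.348)
= 58.90 · (0.6383) = 37.59 mV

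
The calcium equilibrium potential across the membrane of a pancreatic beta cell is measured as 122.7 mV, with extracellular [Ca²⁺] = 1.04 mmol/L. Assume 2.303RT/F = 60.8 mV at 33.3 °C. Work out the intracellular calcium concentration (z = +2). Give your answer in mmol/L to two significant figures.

Nernst: E = (60.8/2) · log₁₀([out]/[in]), so log₁₀([out]/[in]) = 122.7 × 2 / 60.8 = 4.0362.
[out]/[in] = 10^(4.0362) = 1.087e+04.
[in] = 1.04 / 1.087e+04 = 9.569e-05 mmol/L.

0.000096 mmol/L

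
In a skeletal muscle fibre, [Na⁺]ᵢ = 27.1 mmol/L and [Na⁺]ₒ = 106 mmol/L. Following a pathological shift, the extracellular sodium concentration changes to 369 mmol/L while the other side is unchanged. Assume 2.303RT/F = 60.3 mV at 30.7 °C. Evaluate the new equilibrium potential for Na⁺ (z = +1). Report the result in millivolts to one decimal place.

68.4 mV

After the shift: [Na⁺]_out = 369, [Na⁺]_in = 27.1 mmol/L.
E_new = (60.3/1)·log₁₀(369/27.1) = 60.30 · (1.1341) = 68.38 mV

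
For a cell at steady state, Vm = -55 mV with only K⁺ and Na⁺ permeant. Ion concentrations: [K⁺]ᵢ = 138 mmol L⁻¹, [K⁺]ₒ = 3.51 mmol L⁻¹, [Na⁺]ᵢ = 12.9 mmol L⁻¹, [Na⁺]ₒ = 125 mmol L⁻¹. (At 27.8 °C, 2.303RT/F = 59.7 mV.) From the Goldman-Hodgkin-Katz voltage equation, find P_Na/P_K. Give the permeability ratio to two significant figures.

Let α = P_Na/P_K. GHK: Vm = 59.7·log₁₀[(Kₒ + α·Naₒ)/(Kᵢ + α·Naᵢ)].
10^(Vm/59.7) = 10^(-55.0/59.7) = 0.11987
So 0.11987·(Kᵢ + α·Naᵢ) = Kₒ + α·Naₒ → α = (0.11987·138.0 − 3.51) / (125.0 − 0.11987·12.9)
α = (16.54 − 3.51) / (125.0 − 1.546) = 13.03/123.5 = 0.1056

0.11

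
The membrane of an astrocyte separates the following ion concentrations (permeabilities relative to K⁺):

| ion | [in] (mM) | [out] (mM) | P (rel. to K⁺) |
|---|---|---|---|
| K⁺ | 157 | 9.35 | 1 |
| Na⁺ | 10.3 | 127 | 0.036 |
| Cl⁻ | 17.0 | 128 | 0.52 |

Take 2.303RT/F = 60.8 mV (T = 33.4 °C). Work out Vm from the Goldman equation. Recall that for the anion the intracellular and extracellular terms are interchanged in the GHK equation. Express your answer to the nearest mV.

Vm = 60.8 · log₁₀[(Σ P·[cation]ₒ + Σ P·[anion]ᵢ) / (Σ P·[cation]ᵢ + Σ P·[anion]ₒ)]
Numerator = 1×9.35 + 0.036×127 + 0.52×17.0 = 22.76
Denominator = 1×157 + 0.036×10.3 + 0.52×128 = 223.9
Vm = 60.8 · log₁₀(0.10165) = 60.8 × (-0.9929) = -60.37 mV

-60 mV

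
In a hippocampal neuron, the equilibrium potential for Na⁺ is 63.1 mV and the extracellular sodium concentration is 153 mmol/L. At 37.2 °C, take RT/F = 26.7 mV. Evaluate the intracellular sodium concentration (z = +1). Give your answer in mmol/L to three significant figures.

14.4 mmol/L

Nernst: E = (26.7/1) · ln([out]/[in]), so ln([out]/[in]) = 63.1 × 1 / 26.7 = 2.3633.
[out]/[in] = e^(2.3633) = 10.63.
[in] = 153 / 10.63 = 14.4 mmol/L.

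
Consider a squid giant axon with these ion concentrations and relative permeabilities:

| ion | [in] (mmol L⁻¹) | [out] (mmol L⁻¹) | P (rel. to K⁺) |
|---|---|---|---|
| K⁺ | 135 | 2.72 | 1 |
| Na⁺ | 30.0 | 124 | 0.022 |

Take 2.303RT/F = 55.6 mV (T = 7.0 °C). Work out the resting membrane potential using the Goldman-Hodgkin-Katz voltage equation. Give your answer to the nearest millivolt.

Vm = 55.6 · log₁₀[(Σ P·[cation]ₒ + Σ P·[anion]ᵢ) / (Σ P·[cation]ᵢ + Σ P·[anion]ₒ)]
Numerator = 1×2.72 + 0.022×124 = 5.448
Denominator = 1×135 + 0.022×30.0 = 135.7
Vm = 55.6 · log₁₀(0.040159) = 55.6 × (-1.3962) = -77.63 mV

-78 mV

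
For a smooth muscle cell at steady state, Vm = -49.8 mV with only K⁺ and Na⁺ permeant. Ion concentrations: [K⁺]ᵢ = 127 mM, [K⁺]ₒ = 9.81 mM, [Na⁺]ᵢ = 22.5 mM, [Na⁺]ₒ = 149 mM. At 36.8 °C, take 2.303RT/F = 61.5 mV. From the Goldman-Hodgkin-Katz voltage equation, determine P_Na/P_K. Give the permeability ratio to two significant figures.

Let α = P_Na/P_K. GHK: Vm = 61.5·log₁₀[(Kₒ + α·Naₒ)/(Kᵢ + α·Naᵢ)].
10^(Vm/61.5) = 10^(-49.8/61.5) = 0.15497
So 0.15497·(Kᵢ + α·Naᵢ) = Kₒ + α·Naₒ → α = (0.15497·127.0 − 9.81) / (149.0 − 0.15497·22.5)
α = (19.68 − 9.81) / (149.0 − 3.487) = 9.871/145.5 = 0.06784

0.068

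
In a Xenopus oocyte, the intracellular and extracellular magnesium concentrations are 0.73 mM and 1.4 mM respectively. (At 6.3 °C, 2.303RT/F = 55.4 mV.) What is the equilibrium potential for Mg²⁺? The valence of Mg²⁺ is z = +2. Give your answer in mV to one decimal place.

7.8 mV

E = (55.4/z) · log₁₀([Mg²⁺]_out/[Mg²⁺]_in) with z = +2.
= (55.4/2) · log₁₀(1.4/0.73) = 27.70 · log₁₀(1.918)
= 27.70 · (0.2828) = 7.83 mV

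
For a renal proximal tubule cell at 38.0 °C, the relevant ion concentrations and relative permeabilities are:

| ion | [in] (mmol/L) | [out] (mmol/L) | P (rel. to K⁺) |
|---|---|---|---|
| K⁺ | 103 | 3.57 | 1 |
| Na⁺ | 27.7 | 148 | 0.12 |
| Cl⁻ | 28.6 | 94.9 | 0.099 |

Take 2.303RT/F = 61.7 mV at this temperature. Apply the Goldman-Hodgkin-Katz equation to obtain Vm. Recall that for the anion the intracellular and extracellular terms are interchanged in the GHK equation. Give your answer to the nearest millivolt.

Vm = 61.7 · log₁₀[(Σ P·[cation]ₒ + Σ P·[anion]ᵢ) / (Σ P·[cation]ᵢ + Σ P·[anion]ₒ)]
Numerator = 1×3.57 + 0.12×148 + 0.099×28.6 = 24.16
Denominator = 1×103 + 0.12×27.7 + 0.099×94.9 = 115.7
Vm = 61.7 · log₁₀(0.20879) = 61.7 × (-0.6803) = -41.97 mV

-42 mV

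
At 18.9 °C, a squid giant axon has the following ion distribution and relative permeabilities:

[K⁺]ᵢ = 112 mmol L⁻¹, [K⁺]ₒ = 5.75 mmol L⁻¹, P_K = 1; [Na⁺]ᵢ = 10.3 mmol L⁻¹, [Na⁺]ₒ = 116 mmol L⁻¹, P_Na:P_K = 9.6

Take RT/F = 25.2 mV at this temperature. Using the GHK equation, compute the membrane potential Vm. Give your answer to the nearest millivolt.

Vm = 25.2 · ln[(Σ P·[cation]ₒ + Σ P·[anion]ᵢ) / (Σ P·[cation]ᵢ + Σ P·[anion]ₒ)]
Numerator = 1×5.75 + 9.6×116 = 1119
Denominator = 1×112 + 9.6×10.3 = 210.9
Vm = 25.2 · ln(5.308) = 25.2 × (1.6692) = 42.06 mV

42 mV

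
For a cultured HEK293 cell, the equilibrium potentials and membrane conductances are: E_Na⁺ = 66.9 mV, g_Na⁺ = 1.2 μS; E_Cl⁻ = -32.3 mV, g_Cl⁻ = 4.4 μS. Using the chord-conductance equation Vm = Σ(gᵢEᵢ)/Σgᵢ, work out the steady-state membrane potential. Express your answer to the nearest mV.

-11 mV

Σ gᵢEᵢ = 1.2·(66.9) + 4.4·(-32.3) = -61.84
Σ gᵢ = 1.2 + 4.4 = 5.6
Vm = -61.84 / 5.6 = -11.04 mV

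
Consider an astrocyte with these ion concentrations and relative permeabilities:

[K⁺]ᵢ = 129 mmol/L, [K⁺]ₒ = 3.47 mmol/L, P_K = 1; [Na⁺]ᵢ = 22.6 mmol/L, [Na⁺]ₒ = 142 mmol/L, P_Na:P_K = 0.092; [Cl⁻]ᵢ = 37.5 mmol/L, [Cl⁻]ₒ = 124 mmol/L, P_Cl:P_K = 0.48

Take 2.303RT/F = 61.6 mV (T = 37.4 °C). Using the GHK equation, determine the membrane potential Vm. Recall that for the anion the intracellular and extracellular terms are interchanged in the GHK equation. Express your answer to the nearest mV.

-46 mV

Vm = 61.6 · log₁₀[(Σ P·[cation]ₒ + Σ P·[anion]ᵢ) / (Σ P·[cation]ᵢ + Σ P·[anion]ₒ)]
Numerator = 1×3.47 + 0.092×142 + 0.48×37.5 = 34.53
Denominator = 1×129 + 0.092×22.6 + 0.48×124 = 190.6
Vm = 61.6 · log₁₀(0.18119) = 61.6 × (-0.7419) = -45.70 mV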